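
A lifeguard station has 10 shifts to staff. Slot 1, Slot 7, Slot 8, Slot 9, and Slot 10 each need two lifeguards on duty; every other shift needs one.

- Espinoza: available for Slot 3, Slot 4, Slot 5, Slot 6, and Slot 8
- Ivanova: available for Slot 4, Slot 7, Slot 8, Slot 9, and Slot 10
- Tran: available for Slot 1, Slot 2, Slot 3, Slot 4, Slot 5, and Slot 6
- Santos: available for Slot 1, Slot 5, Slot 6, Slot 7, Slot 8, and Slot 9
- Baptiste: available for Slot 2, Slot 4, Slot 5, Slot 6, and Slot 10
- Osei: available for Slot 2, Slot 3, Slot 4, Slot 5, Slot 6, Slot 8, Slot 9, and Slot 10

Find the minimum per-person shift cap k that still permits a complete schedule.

With 6 lifeguards and 15 worker-slots to fill, someone must work at least ⌈15/6⌉ = 3 shifts, so k ≥ 3.
k = 3 works: Slot 1→Tran+Santos, Slot 2→Tran, Slot 3→Espinoza, Slot 4→Espinoza, Slot 5→Tran, Slot 6→Baptiste, Slot 7→Ivanova+Santos, Slot 8→Espinoza+Osei, Slot 9→Ivanova+Santos, Slot 10→Ivanova+Baptiste.
Loads: Espinoza 3, Ivanova 3, Tran 3, Santos 3, Baptiste 2, Osei 1 — all ≤ 3.

3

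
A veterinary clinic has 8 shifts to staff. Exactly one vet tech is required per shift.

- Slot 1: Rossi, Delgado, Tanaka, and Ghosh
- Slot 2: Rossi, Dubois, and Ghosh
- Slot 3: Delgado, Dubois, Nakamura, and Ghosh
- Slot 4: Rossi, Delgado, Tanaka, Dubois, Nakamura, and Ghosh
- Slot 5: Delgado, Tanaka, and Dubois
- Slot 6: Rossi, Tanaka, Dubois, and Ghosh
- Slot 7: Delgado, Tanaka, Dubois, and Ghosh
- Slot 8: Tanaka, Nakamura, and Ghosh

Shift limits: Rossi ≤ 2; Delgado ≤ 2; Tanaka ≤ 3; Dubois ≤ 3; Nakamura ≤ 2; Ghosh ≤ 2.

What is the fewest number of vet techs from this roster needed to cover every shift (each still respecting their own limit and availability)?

3

8 slots to fill and no one can take more than 3, so at least ⌈8/3⌉ = 3 vet techs are needed.
Rossi, Tanaka, and Dubois alone can cover everything: Slot 1→Rossi, Slot 2→Rossi, Slot 3→Dubois, Slot 4→Dubois, Slot 5→Tanaka, Slot 6→Dubois, Slot 7→Tanaka, Slot 8→Tanaka.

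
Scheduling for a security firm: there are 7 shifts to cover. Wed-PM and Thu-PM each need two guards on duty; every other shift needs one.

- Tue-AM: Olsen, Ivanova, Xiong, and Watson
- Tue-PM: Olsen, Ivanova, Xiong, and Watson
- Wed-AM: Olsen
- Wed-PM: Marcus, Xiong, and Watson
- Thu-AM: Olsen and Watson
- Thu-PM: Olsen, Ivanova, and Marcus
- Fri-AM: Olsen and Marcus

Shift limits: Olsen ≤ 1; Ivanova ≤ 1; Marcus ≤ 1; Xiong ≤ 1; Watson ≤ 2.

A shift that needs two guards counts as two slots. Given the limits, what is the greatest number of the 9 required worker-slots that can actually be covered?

6

Total capacity across all guards is 1+1+1+1+2 = 6, and 9 slots are needed, so at most 6 can be filled.
An assignment achieving 6: Wed-AM→Olsen, Wed-PM→Xiong+Watson, Thu-AM→Watson, Thu-PM→Ivanova, Fri-AM→Marcus.
Loads: Olsen 1/1, Ivanova 1/1, Marcus 1/1, Xiong 1/1, Watson 2/2.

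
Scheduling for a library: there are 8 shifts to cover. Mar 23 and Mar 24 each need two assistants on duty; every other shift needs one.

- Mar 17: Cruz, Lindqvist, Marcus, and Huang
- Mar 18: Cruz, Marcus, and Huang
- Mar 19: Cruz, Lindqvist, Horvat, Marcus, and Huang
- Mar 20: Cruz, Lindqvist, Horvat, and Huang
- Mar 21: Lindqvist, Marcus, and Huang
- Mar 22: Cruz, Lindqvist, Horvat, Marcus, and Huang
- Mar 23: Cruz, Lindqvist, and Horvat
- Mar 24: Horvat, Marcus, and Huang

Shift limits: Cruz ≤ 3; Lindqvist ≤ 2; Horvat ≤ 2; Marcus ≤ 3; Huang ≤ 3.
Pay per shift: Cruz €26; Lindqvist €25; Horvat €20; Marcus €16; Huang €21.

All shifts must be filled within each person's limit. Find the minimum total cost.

Picking the cheapest available assistant for each shift independently would cost €181, but that ignores the shift limits.
An optimal schedule: Mar 17→Huang, Mar 18→Marcus, Mar 19→Huang, Mar 20→Huang, Mar 21→Marcus, Mar 22→Lindqvist, Mar 23→Horvat+Lindqvist, Mar 24→Marcus+Horvat.
Total: 21 + 16 + 21 + 21 + 16 + 25 + 20 + 25 + 16 + 20 = €201.

€201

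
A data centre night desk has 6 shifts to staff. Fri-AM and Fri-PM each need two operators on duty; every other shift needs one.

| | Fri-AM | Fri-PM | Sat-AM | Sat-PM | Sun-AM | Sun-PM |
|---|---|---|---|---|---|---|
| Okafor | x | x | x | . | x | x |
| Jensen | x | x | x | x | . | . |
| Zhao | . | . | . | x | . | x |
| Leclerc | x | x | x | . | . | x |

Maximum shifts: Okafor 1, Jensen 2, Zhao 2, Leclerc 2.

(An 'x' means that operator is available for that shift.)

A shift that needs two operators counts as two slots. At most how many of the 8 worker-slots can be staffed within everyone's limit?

Total capacity across all operators is 1+2+2+2 = 7, and 8 slots are needed, so at most 7 can be filled.
An assignment achieving 7: Fri-AM→Jensen+Leclerc, Fri-PM→Jensen+Leclerc, Sat-PM→Zhao, Sun-AM→Okafor, Sun-PM→Zhao.
Loads: Okafor 1/1, Jensen 2/2, Zhao 2/2, Leclerc 2/2.

7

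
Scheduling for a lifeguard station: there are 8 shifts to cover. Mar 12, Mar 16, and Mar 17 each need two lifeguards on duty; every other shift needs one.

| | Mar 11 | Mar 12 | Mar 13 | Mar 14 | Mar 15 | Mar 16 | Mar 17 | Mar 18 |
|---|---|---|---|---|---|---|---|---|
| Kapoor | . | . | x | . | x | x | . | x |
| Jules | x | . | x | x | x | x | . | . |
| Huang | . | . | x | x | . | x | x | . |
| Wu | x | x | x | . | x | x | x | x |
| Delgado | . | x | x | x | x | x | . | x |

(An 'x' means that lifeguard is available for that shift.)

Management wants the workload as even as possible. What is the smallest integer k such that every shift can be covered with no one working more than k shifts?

With 5 lifeguards and 11 worker-slots to fill, someone must work at least ⌈11/5⌉ = 3 shifts, so k ≥ 3.
k = 3 works: Mar 11→Jules, Mar 12→Wu+Delgado, Mar 13→Kapoor, Mar 14→Jules, Mar 15→Kapoor, Mar 16→Jules+Huang, Mar 17→Huang+Wu, Mar 18→Kapoor.
Loads: Kapoor 3, Jules 3, Huang 2, Wu 2, Delgado 1 — all ≤ 3.

3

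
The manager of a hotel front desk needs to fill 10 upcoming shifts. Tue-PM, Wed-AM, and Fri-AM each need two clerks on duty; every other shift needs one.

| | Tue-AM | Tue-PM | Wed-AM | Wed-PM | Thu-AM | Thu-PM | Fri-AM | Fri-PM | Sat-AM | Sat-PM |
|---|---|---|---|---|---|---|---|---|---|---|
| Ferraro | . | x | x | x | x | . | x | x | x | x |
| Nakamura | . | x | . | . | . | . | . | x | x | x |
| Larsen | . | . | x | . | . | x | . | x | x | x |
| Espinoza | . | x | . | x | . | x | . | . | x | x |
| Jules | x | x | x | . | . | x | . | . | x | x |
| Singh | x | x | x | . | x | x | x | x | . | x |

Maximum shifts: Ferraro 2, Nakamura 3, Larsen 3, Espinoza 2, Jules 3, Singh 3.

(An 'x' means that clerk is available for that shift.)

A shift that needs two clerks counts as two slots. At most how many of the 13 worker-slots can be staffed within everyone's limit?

Total capacity across all clerks is 2+3+3+2+3+3 = 16, and 13 slots are needed, so at most 13 can be filled.
An assignment achieving 13: Tue-AM→Jules, Tue-PM→Nakamura+Espinoza, Wed-AM→Larsen+Jules, Wed-PM→Ferraro, Thu-AM→Singh, Thu-PM→Larsen, Fri-AM→Ferraro+Singh, Fri-PM→Nakamura, Sat-AM→Nakamura, Sat-PM→Larsen.
Loads: Ferraro 2/2, Nakamura 3/3, Larsen 3/3, Espinoza 1/2, Jules 2/3, Singh 2/3.

13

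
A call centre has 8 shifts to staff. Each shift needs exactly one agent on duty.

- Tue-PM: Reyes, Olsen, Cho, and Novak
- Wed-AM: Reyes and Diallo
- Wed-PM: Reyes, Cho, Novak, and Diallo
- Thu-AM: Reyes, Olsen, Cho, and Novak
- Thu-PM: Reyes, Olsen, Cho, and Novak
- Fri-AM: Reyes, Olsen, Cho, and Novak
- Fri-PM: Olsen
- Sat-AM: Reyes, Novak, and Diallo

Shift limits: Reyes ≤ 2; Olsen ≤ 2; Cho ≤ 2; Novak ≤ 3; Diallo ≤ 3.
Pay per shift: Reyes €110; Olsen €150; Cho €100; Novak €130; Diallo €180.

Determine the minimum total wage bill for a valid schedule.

Fri-PM can only be covered by Olsen, so that assignment is forced.
Picking the cheapest available agent for each shift independently would cost €870, but that ignores the shift limits.
An optimal schedule: Tue-PM→Cho, Wed-AM→Reyes, Wed-PM→Cho, Thu-AM→Novak, Thu-PM→Novak, Fri-AM→Novak, Fri-PM→Olsen, Sat-AM→Reyes.
Total: 100 + 110 + 100 + 130 + 130 + 130 + 150 + 110 = €960.

€960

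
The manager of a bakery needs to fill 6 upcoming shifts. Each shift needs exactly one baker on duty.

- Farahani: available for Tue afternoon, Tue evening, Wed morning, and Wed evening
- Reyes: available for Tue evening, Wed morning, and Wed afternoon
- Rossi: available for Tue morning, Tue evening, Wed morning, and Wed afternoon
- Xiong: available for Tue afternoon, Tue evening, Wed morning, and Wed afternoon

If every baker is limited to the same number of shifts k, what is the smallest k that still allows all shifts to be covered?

With 4 bakers and 6 worker-slots to fill, someone must work at least ⌈6/4⌉ = 2 shifts, so k ≥ 2.
k = 2 works: Tue morning→Rossi, Tue afternoon→Farahani, Tue evening→Reyes, Wed morning→Rossi, Wed afternoon→Reyes, Wed evening→Farahani.
Loads: Farahani 2, Reyes 2, Rossi 2, Xiong 0 — all ≤ 2.

2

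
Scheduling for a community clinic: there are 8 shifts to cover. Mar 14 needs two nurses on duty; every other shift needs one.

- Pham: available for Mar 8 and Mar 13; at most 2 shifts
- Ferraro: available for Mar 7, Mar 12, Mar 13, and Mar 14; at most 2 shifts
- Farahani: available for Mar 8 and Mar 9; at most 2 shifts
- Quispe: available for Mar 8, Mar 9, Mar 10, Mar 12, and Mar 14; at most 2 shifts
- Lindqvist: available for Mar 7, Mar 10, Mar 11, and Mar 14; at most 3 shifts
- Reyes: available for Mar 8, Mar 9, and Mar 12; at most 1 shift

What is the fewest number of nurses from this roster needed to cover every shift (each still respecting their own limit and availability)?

4

9 slots to fill and no one can take more than 3, so at least ⌈9/3⌉ = 3 nurses are needed.
Any 3 nurses together have capacity at most 3+2+2 = 7 < 9 slots, so 3 can never suffice.
Pham, Ferraro, Quispe, and Lindqvist alone can cover everything: Mar 7→Ferraro, Mar 8→Pham, Mar 9→Quispe, Mar 10→Lindqvist, Mar 11→Lindqvist, Mar 12→Ferraro, Mar 13→Pham, Mar 14→Quispe+Lindqvist.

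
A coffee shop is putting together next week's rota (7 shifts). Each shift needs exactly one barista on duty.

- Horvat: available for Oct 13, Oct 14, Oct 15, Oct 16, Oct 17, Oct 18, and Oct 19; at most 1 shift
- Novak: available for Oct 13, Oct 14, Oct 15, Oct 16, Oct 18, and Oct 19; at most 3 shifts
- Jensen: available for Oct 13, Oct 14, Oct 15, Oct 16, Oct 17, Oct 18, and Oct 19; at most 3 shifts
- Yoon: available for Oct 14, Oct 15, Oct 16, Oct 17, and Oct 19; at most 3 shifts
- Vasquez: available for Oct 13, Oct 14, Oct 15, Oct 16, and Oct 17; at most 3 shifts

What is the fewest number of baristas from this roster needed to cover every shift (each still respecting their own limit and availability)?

7 slots to fill and no one can take more than 3, so at least ⌈7/3⌉ = 3 baristas are needed.
Horvat, Novak, and Jensen alone can cover everything: Oct 13→Novak, Oct 14→Novak, Oct 15→Novak, Oct 16→Jensen, Oct 17→Horvat, Oct 18→Jensen, Oct 19→Jensen.

3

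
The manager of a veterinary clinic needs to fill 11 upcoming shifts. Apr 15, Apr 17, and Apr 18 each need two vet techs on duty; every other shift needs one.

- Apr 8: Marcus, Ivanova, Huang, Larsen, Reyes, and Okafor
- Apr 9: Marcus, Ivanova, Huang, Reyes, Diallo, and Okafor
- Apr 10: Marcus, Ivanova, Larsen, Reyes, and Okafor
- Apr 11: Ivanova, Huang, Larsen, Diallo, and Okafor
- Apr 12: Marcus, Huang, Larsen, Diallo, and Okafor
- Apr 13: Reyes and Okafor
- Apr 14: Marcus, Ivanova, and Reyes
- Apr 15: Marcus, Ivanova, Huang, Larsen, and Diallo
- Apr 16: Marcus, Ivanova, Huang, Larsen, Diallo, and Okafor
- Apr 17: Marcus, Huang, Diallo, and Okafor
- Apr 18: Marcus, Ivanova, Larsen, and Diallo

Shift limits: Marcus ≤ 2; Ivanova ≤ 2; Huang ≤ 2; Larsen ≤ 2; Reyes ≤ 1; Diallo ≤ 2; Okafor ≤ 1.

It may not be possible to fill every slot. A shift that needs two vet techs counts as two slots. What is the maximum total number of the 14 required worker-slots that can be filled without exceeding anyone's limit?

12

Total capacity across all vet techs is 2+2+2+2+1+2+1 = 12, and 14 slots are needed, so at most 12 can be filled.
An assignment achieving 12: Apr 8→Okafor, Apr 9→Diallo, Apr 10→Ivanova, Apr 11→Huang, Apr 12→Larsen, Apr 13→Reyes, Apr 14→Marcus, Apr 15→Diallo, Apr 17→Marcus+Huang, Apr 18→Ivanova+Larsen.
Loads: Marcus 2/2, Ivanova 2/2, Huang 2/2, Larsen 2/2, Reyes 1/1, Diallo 2/2, Okafor 1/1.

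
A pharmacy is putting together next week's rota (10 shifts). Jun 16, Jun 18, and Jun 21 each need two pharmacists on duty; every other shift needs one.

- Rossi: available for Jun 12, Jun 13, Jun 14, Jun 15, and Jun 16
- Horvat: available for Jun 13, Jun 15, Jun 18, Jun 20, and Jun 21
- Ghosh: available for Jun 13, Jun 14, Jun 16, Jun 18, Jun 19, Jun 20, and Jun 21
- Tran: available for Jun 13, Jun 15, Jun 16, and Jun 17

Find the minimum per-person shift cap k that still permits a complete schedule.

4

With 4 pharmacists and 13 worker-slots to fill, someone must work at least ⌈13/4⌉ = 4 shifts, so k ≥ 4.
k = 4 works: Jun 12→Rossi, Jun 13→Horvat, Jun 14→Rossi, Jun 15→Rossi, Jun 16→Rossi+Ghosh, Jun 17→Tran, Jun 18→Horvat+Ghosh, Jun 19→Ghosh, Jun 20→Horvat, Jun 21→Horvat+Ghosh.
Loads: Rossi 4, Horvat 4, Ghosh 4, Tran 1 — all ≤ 4.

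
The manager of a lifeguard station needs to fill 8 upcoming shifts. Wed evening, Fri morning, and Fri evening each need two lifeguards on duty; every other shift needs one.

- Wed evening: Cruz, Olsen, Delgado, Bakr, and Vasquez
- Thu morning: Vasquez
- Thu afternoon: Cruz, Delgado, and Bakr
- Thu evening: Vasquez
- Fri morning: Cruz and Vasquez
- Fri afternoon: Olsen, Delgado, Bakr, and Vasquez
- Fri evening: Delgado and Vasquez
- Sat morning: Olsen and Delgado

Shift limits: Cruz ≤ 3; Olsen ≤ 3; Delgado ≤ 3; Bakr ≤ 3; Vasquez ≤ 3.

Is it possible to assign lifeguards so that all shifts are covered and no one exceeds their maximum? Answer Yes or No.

Total capacity is 15 and 11 slots are needed, so capacity alone doesn't rule it out.
Shifts {Thu morning, Thu evening, Fri morning, Fri evening} need 6 worker-slots in total, but the lifeguards available for any of those shifts (Cruz, Delgado, and Vasquez) can supply at most 5 among them. So no valid schedule exists.

No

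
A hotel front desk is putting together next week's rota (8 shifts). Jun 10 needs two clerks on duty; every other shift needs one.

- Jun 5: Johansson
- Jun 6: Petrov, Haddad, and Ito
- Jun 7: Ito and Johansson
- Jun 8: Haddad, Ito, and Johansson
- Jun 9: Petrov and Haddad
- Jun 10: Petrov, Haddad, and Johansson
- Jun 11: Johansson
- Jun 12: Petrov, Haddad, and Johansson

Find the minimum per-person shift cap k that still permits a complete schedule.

3

With 4 clerks and 9 worker-slots to fill, someone must work at least ⌈9/4⌉ = 3 shifts, so k ≥ 3.
k = 3 works: Jun 5→Johansson, Jun 6→Petrov, Jun 7→Ito, Jun 8→Haddad, Jun 9→Petrov, Jun 10→Petrov+Haddad, Jun 11→Johansson, Jun 12→Haddad.
Loads: Petrov 3, Haddad 3, Ito 1, Johansson 2 — all ≤ 3.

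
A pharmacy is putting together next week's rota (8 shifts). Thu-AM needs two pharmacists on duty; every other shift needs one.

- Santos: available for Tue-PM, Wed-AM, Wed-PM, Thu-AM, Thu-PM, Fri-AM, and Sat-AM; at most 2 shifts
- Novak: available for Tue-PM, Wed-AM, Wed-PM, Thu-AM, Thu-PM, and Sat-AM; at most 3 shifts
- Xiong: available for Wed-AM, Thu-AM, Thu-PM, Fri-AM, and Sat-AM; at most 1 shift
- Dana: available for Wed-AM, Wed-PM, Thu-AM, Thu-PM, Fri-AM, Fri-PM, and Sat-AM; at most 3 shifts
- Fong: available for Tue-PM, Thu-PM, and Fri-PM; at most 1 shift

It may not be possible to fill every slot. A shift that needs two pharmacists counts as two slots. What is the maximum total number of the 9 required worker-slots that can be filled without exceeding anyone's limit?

9

Total capacity across all pharmacists is 2+3+1+3+1 = 10, and 9 slots are needed, so at most 9 can be filled.
An assignment achieving 9: Tue-PM→Santos, Wed-AM→Novak, Wed-PM→Santos, Thu-AM→Novak+Dana, Thu-PM→Dana, Fri-AM→Xiong, Fri-PM→Dana, Sat-AM→Novak.
Loads: Santos 2/2, Novak 3/3, Xiong 1/1, Dana 3/3, Fong 0/1.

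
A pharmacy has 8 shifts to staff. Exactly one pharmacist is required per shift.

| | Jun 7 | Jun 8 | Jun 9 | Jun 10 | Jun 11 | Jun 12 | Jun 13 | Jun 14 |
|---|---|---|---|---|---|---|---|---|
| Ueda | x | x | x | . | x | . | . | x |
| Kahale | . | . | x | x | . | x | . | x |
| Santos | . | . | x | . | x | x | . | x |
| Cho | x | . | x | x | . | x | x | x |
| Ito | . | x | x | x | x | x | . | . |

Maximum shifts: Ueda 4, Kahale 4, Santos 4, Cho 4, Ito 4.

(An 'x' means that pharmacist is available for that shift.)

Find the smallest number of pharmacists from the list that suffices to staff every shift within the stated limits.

8 slots to fill and no one can take more than 4, so at least ⌈8/4⌉ = 2 pharmacists are needed.
Ueda and Cho alone can cover everything: Jun 7→Ueda, Jun 8→Ueda, Jun 9→Ueda, Jun 10→Cho, Jun 11→Ueda, Jun 12→Cho, Jun 13→Cho, Jun 14→Cho.

2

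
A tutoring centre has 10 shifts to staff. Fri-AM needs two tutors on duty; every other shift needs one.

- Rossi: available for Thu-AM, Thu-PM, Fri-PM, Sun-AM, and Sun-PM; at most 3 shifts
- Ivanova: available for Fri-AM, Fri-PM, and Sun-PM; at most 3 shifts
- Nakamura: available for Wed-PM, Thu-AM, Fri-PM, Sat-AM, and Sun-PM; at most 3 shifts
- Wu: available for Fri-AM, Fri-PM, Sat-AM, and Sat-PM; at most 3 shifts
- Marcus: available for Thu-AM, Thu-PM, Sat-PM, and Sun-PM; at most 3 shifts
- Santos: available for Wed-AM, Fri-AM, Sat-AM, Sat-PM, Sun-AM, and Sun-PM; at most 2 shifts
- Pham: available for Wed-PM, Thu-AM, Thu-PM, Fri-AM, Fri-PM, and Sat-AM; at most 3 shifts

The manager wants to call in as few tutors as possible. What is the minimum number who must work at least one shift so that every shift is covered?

11 slots to fill and no one can take more than 3, so at least ⌈11/3⌉ = 4 tutors are needed.
Rossi, Ivanova, Santos, and Pham alone can cover everything: Wed-AM→Santos, Wed-PM→Pham, Thu-AM→Rossi, Thu-PM→Rossi, Fri-AM→Ivanova+Pham, Fri-PM→Ivanova, Sat-AM→Pham, Sat-PM→Santos, Sun-AM→Rossi, Sun-PM→Ivanova.

4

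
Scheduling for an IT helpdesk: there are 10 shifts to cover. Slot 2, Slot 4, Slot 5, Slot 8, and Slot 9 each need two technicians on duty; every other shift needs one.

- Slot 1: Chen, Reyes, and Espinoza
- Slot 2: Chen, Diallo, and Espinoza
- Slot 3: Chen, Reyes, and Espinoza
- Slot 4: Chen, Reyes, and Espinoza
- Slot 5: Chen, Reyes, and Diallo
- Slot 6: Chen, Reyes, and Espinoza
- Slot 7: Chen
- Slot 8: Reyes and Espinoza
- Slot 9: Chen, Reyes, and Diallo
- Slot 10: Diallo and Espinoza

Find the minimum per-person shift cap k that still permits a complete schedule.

4

With 4 technicians and 15 worker-slots to fill, someone must work at least ⌈15/4⌉ = 4 shifts, so k ≥ 4.
k = 4 works: Slot 1→Chen, Slot 2→Chen+Diallo, Slot 3→Chen, Slot 4→Reyes+Espinoza, Slot 5→Reyes+Diallo, Slot 6→Espinoza, Slot 7→Chen, Slot 8→Reyes+Espinoza, Slot 9→Reyes+Diallo, Slot 10→Diallo.
Loads: Chen 4, Reyes 4, Diallo 4, Espinoza 3 — all ≤ 4.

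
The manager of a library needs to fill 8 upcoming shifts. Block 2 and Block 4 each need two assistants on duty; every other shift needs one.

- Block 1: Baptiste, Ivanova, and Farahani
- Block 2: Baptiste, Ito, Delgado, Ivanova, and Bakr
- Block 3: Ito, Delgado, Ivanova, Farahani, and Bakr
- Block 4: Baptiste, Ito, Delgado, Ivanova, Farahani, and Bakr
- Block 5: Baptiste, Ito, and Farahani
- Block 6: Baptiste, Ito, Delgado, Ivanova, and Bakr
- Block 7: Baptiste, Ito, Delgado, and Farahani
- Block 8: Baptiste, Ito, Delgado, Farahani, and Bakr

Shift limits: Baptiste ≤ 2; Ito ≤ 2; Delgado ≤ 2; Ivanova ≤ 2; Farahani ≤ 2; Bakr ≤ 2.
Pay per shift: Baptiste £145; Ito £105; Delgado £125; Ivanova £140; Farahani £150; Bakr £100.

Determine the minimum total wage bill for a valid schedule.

Picking the cheapest available assistant for each shift independently would cost £1060, but that ignores the shift limits.
An optimal schedule: Block 1→Ivanova, Block 2→Delgado+Baptiste, Block 3→Bakr, Block 4→Ivanova+Baptiste, Block 5→Ito, Block 6→Bakr, Block 7→Ito, Block 8→Delgado.
Total: 140 + 125 + 145 + 100 + 140 + 145 + 105 + 100 + 105 + 125 = £1230.

£1230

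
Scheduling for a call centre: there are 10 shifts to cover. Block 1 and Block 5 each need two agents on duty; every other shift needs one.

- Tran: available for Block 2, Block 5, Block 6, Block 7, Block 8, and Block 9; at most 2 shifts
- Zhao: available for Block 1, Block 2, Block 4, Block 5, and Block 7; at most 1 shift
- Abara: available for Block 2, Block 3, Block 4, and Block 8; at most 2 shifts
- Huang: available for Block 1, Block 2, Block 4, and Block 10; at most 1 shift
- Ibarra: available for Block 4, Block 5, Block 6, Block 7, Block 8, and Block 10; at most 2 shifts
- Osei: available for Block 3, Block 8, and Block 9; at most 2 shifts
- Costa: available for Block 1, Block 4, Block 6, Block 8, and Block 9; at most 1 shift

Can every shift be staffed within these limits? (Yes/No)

No

Total capacity is 2+1+2+1+2+2+1 = 11 but 12 worker-slots are needed — infeasible.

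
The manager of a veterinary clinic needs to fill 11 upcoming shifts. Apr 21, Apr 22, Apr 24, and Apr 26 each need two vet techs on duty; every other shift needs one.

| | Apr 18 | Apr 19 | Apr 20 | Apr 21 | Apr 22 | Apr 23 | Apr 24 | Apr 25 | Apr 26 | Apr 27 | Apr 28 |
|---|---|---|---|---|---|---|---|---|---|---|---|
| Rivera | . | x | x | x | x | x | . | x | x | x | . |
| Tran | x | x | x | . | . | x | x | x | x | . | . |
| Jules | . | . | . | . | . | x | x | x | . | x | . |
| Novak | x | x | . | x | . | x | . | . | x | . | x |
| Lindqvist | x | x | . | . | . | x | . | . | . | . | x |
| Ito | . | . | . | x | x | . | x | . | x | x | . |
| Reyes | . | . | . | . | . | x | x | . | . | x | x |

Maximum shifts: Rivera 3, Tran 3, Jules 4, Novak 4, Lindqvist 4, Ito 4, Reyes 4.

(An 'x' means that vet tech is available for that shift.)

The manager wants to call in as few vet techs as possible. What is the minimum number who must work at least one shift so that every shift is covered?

4

15 slots to fill and no one can take more than 4, so at least ⌈15/4⌉ = 4 vet techs are needed.
Rivera, Jules, Novak, and Ito alone can cover everything: Apr 18→Novak, Apr 19→Rivera, Apr 20→Rivera, Apr 21→Novak+Ito, Apr 22→Rivera+Ito, Apr 23→Jules, Apr 24→Jules+Ito, Apr 25→Jules, Apr 26→Novak+Ito, Apr 27→Jules, Apr 28→Novak.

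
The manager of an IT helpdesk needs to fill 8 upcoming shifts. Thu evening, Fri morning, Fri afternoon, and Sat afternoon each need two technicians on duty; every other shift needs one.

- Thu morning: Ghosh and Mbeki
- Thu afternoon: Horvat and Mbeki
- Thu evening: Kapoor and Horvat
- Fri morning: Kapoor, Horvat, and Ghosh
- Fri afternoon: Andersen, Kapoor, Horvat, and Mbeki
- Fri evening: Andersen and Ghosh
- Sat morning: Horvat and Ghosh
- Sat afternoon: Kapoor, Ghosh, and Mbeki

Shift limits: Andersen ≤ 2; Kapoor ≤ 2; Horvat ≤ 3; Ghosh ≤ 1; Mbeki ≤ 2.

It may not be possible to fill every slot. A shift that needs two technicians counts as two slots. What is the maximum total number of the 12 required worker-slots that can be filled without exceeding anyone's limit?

10

Total capacity across all technicians is 2+2+3+1+2 = 10, and 12 slots are needed, so at most 10 can be filled.
An assignment achieving 10: Thu morning→Ghosh, Thu afternoon→Horvat, Thu evening→Kapoor+Horvat, Fri morning→Kapoor, Fri afternoon→Andersen+Mbeki, Fri evening→Andersen, Sat morning→Horvat, Sat afternoon→Mbeki.
Loads: Andersen 2/2, Kapoor 2/2, Horvat 3/3, Ghosh 1/1, Mbeki 2/2.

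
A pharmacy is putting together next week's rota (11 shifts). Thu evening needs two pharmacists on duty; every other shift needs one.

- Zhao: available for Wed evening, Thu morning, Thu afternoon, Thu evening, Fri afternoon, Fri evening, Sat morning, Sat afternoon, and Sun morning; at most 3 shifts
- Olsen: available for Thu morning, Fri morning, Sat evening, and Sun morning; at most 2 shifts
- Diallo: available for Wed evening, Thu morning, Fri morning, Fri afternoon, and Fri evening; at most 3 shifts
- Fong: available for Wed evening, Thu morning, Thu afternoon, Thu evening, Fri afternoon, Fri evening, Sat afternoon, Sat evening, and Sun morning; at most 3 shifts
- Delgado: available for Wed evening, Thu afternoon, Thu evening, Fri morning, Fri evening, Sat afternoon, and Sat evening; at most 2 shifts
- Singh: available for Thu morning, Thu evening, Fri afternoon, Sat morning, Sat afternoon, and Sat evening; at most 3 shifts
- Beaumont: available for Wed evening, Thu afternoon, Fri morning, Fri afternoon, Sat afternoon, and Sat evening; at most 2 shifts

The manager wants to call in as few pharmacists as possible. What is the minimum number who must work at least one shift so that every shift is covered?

12 slots to fill and no one can take more than 3, so at least ⌈12/3⌉ = 4 pharmacists are needed.
Zhao, Diallo, Fong, and Singh alone can cover everything: Wed evening→Diallo, Thu morning→Singh, Thu afternoon→Zhao, Thu evening→Fong+Singh, Fri morning→Diallo, Fri afternoon→Singh, Fri evening→Diallo, Sat morning→Zhao, Sat afternoon→Fong, Sat evening→Fong, Sun morning→Zhao.

4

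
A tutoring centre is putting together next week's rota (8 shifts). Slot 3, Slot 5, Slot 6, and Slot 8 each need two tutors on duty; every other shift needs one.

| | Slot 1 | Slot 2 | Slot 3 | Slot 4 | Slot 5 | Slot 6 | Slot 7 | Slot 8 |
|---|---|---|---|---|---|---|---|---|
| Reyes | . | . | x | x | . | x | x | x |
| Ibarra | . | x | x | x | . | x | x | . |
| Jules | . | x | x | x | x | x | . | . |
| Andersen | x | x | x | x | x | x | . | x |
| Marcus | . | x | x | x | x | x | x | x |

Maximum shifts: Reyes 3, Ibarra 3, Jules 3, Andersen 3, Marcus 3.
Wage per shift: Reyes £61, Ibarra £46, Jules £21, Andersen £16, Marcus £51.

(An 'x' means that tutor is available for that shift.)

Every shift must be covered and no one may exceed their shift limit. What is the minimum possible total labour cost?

Slot 1 can only be covered by Andersen, so that assignment is forced.
Picking the cheapest available tutor for each shift independently would cost £272, but that ignores the shift limits.
An optimal schedule: Slot 1→Andersen, Slot 2→Jules, Slot 3→Ibarra+Marcus, Slot 4→Jules, Slot 5→Andersen+Jules, Slot 6→Ibarra+Marcus, Slot 7→Ibarra, Slot 8→Andersen+Marcus.
Total: 16 + 21 + 46 + 51 + 21 + 16 + 21 + 46 + 51 + 46 + 16 + 51 = £402.

£402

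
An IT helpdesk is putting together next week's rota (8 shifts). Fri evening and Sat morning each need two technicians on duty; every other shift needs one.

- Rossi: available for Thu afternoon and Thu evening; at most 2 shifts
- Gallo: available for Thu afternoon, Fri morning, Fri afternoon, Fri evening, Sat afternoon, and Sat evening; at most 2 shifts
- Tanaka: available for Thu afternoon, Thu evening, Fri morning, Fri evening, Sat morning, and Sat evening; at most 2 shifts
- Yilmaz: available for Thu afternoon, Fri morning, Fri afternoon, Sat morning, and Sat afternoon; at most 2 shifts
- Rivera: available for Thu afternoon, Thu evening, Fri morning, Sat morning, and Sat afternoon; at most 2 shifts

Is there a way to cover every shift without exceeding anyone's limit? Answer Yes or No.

Yes

Fri evening can only be covered by Gallo and Tanaka, so that assignment is forced.
One valid schedule: Thu afternoon→Rossi, Thu evening→Rossi, Fri morning→Rivera, Fri afternoon→Gallo, Fri evening→Gallo+Tanaka, Sat morning→Yilmaz+Rivera, Sat afternoon→Yilmaz, Sat evening→Tanaka.
Loads: Rossi 2/2, Gallo 2/2, Tanaka 2/2, Yilmaz 2/2, Rivera 2/2 — all within limits.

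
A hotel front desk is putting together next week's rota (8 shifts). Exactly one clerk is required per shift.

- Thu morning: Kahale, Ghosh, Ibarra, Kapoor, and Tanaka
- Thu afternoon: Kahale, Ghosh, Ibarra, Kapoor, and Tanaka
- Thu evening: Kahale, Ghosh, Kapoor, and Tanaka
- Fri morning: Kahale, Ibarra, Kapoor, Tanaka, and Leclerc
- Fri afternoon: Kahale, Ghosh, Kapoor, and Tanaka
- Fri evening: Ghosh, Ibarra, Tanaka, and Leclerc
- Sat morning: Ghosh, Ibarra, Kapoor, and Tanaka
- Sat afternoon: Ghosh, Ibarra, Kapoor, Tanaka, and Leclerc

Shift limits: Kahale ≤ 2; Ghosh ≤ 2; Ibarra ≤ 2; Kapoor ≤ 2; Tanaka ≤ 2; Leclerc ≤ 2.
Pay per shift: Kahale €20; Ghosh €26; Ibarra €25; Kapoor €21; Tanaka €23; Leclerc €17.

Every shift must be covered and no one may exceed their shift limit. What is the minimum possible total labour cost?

Picking the cheapest available clerk for each shift independently would cost €152, but that ignores the shift limits.
An optimal schedule: Thu morning→Kapoor, Thu afternoon→Tanaka, Thu evening→Kahale, Fri morning→Leclerc, Fri afternoon→Kahale, Fri evening→Leclerc, Sat morning→Kapoor, Sat afternoon→Tanaka.
Total: 21 + 23 + 20 + 17 + 20 + 17 + 21 + 23 = €162.

€162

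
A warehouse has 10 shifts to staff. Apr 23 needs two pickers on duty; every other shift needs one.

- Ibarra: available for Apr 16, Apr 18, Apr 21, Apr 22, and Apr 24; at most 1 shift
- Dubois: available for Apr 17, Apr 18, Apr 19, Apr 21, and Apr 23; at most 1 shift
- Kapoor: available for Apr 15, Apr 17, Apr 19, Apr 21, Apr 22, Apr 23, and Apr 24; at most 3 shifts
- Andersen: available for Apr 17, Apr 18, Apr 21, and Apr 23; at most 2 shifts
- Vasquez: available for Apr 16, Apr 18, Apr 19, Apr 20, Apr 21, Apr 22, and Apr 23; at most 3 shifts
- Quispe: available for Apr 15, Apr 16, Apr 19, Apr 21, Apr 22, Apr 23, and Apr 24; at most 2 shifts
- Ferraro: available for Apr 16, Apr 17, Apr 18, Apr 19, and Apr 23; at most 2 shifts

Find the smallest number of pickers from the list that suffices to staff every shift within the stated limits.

11 slots to fill and no one can take more than 3, so at least ⌈11/3⌉ = 4 pickers are needed.
Any 4 pickers together have capacity at most 3+3+2+2 = 10 < 11 slots, so 4 can never suffice.
Ibarra, Kapoor, Andersen, Vasquez, and Quispe alone can cover everything: Apr 15→Kapoor, Apr 16→Ibarra, Apr 17→Kapoor, Apr 18→Andersen, Apr 19→Kapoor, Apr 20→Vasquez, Apr 21→Andersen, Apr 22→Vasquez, Apr 23→Vasquez+Quispe, Apr 24→Quispe.

5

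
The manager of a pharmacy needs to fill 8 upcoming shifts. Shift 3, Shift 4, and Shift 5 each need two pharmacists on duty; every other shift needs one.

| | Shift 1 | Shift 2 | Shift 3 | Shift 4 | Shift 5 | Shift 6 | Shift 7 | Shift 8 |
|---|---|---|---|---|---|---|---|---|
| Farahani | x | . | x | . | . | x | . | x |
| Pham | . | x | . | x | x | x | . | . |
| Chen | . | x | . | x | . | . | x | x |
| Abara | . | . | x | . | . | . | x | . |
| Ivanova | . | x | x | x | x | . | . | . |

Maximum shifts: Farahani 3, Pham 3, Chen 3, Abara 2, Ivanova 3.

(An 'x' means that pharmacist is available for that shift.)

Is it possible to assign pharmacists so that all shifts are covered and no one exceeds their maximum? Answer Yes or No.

Yes

Shift 1 can only be covered by Farahani, so that assignment is forced.
Shift 5 can only be covered by Pham and Ivanova, so that assignment is forced.
One valid schedule: Shift 1→Farahani, Shift 2→Pham, Shift 3→Abara+Ivanova, Shift 4→Pham+Chen, Shift 5→Pham+Ivanova, Shift 6→Farahani, Shift 7→Chen, Shift 8→Farahani.
Loads: Farahani 3/3, Pham 3/3, Chen 2/3, Abara 1/2, Ivanova 2/3 — all within limits.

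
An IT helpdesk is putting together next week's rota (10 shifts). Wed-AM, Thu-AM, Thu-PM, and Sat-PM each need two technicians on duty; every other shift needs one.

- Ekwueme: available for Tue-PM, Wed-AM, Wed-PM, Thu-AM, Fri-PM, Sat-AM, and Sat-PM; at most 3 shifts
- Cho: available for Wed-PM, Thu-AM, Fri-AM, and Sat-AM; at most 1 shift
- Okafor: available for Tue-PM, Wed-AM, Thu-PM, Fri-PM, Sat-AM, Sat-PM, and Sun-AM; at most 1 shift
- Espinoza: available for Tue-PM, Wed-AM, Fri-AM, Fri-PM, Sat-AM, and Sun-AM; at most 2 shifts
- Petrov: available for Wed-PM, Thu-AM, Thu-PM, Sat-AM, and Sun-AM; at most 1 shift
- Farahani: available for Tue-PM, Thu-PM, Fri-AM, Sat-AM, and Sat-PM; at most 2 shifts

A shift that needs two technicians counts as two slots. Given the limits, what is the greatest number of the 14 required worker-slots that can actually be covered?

Total capacity across all technicians is 3+1+1+2+1+2 = 10, and 14 slots are needed, so at most 10 can be filled.
An assignment achieving 10: Wed-AM→Ekwueme+Okafor, Wed-PM→Ekwueme, Thu-AM→Ekwueme+Cho, Thu-PM→Petrov+Farahani, Fri-AM→Espinoza, Fri-PM→Espinoza, Sat-PM→Farahani.
Loads: Ekwueme 3/3, Cho 1/1, Okafor 1/1, Espinoza 2/2, Petrov 1/1, Farahani 2/2.

10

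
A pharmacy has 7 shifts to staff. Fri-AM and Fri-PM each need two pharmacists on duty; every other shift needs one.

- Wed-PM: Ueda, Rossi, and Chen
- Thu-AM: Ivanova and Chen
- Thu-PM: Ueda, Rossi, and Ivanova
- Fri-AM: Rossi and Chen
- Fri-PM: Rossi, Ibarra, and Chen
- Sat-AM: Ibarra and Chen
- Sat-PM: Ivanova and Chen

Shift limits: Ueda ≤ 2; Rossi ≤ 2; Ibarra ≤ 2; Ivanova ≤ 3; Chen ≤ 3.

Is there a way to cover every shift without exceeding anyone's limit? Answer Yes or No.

Fri-AM can only be covered by Rossi and Chen, so that assignment is forced.
One valid schedule: Wed-PM→Ueda, Thu-AM→Ivanova, Thu-PM→Ueda, Fri-AM→Rossi+Chen, Fri-PM→Rossi+Ibarra, Sat-AM→Ibarra, Sat-PM→Ivanova.
Loads: Ueda 2/2, Rossi 2/2, Ibarra 2/2, Ivanova 2/3, Chen 1/3 — all within limits.

Yes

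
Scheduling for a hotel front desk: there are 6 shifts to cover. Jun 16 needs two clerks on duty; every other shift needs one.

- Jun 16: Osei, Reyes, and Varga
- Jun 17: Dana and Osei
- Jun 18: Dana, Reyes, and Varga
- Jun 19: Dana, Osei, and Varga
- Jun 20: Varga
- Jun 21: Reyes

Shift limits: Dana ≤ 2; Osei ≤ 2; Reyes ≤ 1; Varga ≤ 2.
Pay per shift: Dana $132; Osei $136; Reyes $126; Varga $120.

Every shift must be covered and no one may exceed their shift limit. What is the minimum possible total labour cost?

Jun 20 can only be covered by Varga, so that assignment is forced.
Jun 21 can only be covered by Reyes, so that assignment is forced.
Picking the cheapest available clerk for each shift independently would cost $864, but that ignores the shift limits.
An optimal schedule: Jun 16→Osei+Varga, Jun 17→Dana, Jun 18→Dana, Jun 19→Osei, Jun 20→Varga, Jun 21→Reyes.
Total: 136 + 120 + 132 + 132 + 136 + 120 + 126 = $902.

$902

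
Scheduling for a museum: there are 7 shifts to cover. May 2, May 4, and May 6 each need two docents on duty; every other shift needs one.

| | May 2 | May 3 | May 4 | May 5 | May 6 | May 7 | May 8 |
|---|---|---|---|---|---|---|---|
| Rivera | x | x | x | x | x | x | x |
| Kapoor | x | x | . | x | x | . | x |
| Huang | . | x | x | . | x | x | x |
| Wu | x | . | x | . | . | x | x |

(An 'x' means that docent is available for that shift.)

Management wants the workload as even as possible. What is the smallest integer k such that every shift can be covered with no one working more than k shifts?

3

With 4 docents and 10 worker-slots to fill, someone must work at least ⌈10/4⌉ = 3 shifts, so k ≥ 3.
k = 3 works: May 2→Rivera+Kapoor, May 3→Rivera, May 4→Huang+Wu, May 5→Rivera, May 6→Kapoor+Huang, May 7→Huang, May 8→Kapoor.
Loads: Rivera 3, Kapoor 3, Huang 3, Wu 1 — all ≤ 3.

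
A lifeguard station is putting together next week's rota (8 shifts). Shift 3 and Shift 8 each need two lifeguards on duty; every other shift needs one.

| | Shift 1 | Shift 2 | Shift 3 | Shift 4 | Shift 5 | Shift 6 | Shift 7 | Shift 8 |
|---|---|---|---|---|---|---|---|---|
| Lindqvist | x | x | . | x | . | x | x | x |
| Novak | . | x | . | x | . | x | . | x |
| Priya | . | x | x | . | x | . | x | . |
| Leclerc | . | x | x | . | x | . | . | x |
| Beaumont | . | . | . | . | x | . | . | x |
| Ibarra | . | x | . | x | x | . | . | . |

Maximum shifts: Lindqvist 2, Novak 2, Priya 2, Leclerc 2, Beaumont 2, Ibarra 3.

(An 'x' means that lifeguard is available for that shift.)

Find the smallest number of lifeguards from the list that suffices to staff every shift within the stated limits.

10 slots to fill and no one can take more than 3, so at least ⌈10/3⌉ = 4 lifeguards are needed.
Any 4 lifeguards together have capacity at most 3+2+2+2 = 9 < 10 slots, so 4 can never suffice.
Lindqvist, Novak, Priya, Leclerc, and Beaumont alone can cover everything: Shift 1→Lindqvist, Shift 2→Novak, Shift 3→Priya+Leclerc, Shift 4→Lindqvist, Shift 5→Beaumont, Shift 6→Novak, Shift 7→Priya, Shift 8→Leclerc+Beaumont.

5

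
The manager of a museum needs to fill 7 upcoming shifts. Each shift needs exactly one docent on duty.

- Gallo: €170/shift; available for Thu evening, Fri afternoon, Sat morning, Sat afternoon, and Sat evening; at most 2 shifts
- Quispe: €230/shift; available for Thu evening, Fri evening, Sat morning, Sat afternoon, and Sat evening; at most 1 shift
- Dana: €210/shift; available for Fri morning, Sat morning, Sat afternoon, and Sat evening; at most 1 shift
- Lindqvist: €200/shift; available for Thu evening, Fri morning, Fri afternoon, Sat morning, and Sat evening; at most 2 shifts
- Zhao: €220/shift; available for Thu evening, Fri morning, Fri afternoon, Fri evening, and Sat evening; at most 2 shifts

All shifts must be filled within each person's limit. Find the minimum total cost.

€1390

Picking the cheapest available docent for each shift independently would cost €1270, but that ignores the shift limits.
An optimal schedule: Thu evening→Lindqvist, Fri morning→Lindqvist, Fri afternoon→Gallo, Fri evening→Zhao, Sat morning→Dana, Sat afternoon→Gallo, Sat evening→Zhao.
Total: 200 + 200 + 170 + 220 + 210 + 170 + 220 = €1390.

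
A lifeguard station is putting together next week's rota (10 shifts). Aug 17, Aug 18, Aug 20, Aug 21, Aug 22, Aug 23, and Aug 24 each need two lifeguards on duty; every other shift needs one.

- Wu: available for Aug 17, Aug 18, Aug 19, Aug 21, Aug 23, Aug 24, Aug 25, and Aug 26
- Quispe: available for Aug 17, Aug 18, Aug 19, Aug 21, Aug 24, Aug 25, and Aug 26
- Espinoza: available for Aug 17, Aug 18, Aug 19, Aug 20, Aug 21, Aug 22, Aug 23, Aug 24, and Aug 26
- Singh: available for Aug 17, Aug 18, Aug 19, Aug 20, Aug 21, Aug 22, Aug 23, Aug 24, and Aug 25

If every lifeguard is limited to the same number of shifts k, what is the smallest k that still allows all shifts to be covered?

With 4 lifeguards and 17 worker-slots to fill, someone must work at least ⌈17/4⌉ = 5 shifts, so k ≥ 5.
k = 5 works: Aug 17→Wu+Quispe, Aug 18→Quispe+Espinoza, Aug 19→Wu, Aug 20→Espinoza+Singh, Aug 21→Quispe+Espinoza, Aug 22→Espinoza+Singh, Aug 23→Wu+Espinoza, Aug 24→Quispe+Singh, Aug 25→Wu, Aug 26→Wu.
Loads: Wu 5, Quispe 4, Espinoza 5, Singh 3 — all ≤ 5.

5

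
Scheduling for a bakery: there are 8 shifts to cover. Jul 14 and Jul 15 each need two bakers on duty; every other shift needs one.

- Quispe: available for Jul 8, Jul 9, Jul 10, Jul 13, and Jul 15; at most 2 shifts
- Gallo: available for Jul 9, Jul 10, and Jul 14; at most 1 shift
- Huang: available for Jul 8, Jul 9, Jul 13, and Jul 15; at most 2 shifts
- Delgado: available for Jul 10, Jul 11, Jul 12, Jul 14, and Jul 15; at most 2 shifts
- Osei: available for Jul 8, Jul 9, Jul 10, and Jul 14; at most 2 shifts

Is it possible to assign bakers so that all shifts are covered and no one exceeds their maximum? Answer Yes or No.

No

Total capacity is 2+1+2+2+2 = 9 but 10 worker-slots are needed — infeasible.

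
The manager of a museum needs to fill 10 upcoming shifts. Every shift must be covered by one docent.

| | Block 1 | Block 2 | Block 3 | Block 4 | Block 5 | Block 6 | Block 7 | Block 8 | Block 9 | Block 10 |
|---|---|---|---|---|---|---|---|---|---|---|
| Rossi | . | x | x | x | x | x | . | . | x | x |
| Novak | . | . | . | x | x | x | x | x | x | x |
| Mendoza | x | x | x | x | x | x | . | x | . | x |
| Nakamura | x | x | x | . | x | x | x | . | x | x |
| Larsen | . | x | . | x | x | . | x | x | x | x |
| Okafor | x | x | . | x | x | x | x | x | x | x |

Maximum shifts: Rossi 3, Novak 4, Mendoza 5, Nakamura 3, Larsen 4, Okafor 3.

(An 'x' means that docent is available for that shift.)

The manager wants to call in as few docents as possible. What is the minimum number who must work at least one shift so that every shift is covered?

3

10 slots to fill and no one can take more than 5, so at least ⌈10/5⌉ = 2 docents are needed.
Any 2 docents together have capacity at most 5+4 = 9 < 10 slots, so 2 can never suffice.
Rossi, Novak, and Mendoza alone can cover everything: Block 1→Mendoza, Block 2→Rossi, Block 3→Rossi, Block 4→Novak, Block 5→Novak, Block 6→Mendoza, Block 7→Novak, Block 8→Novak, Block 9→Rossi, Block 10→Mendoza.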